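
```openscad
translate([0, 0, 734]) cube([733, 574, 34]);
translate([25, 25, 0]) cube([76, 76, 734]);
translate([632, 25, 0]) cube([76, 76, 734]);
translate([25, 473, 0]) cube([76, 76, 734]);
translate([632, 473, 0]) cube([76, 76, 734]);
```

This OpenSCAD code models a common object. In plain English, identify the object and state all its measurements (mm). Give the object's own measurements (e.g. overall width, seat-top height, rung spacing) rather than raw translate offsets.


A rectangular dining table. The top is 733×574×34 mm with its upper surface at z = 768 mm. It stands on four 76×76 mm square legs, each inset 25 mm from the nearest pair of top edges, running from the floor to the underside of the top.


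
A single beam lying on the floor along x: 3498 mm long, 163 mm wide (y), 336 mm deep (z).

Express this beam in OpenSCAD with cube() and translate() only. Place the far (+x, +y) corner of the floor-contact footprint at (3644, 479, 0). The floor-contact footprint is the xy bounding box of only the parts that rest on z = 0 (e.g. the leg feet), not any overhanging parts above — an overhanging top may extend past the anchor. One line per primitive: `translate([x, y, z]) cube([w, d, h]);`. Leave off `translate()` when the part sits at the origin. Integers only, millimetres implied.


translate([146, 316, 0]) cube([3498, 163, 336]);


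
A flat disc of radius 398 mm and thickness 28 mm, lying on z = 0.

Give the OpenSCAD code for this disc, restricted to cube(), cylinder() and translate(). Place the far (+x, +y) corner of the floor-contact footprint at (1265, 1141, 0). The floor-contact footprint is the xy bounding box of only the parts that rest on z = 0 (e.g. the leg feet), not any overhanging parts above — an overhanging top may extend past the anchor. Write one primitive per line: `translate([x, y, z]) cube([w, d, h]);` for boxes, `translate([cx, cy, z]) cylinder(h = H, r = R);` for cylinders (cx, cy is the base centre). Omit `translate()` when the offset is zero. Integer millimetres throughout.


translate([867, 743, 0]) cylinder(h = 28, r = 398);


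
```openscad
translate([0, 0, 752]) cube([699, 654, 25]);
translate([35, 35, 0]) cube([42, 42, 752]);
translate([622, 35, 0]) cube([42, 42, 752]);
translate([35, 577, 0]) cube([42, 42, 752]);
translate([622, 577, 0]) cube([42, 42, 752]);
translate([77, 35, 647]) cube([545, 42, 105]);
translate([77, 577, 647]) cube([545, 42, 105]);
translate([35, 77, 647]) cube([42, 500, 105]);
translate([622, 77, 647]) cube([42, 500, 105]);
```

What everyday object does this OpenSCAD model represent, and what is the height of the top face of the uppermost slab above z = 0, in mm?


A table. The table height is 777 mm.

A 699×654×25 slab sits at z = 752 on four 42 mm square posts — a table. The top surface is at 752 + 25 = 777 mm.


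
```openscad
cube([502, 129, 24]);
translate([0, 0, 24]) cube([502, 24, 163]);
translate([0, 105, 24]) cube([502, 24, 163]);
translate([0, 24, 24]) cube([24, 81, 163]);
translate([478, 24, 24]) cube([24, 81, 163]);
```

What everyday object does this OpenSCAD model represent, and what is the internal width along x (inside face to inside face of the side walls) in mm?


An open box. The internal width is 454 mm.

A 502×129 base slab with four walls standing on it — an open box. The base is 502 mm wide and the walls are 24 mm thick, so the internal width is 502 − 2 × 24 = 454 mm.


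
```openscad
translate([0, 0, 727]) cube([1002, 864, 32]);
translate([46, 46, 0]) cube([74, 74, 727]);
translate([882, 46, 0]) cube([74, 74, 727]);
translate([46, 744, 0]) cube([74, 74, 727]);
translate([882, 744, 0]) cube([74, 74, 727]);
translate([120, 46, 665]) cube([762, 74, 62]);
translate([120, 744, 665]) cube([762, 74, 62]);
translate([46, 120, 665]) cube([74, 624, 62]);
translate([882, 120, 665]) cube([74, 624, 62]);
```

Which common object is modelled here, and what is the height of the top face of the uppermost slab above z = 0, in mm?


A table. The table height is 759 mm.

A 1002×864×32 slab sits at z = 727 on four 74 mm square posts — a table. The top surface is at 727 + 32 = 759 mm.


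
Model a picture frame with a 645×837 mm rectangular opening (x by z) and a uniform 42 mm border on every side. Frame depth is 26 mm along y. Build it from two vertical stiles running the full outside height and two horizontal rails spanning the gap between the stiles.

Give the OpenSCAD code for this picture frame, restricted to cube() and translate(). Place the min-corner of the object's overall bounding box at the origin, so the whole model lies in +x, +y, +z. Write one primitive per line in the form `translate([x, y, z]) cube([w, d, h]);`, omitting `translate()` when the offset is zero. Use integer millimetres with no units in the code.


cube([42, 26, 921]);
translate([687, 0, 0]) cube([42, 26, 921]);
translate([42, 0, 0]) cube([645, 26, 42]);
translate([42, 0, 879]) cube([645, 26, 42]);


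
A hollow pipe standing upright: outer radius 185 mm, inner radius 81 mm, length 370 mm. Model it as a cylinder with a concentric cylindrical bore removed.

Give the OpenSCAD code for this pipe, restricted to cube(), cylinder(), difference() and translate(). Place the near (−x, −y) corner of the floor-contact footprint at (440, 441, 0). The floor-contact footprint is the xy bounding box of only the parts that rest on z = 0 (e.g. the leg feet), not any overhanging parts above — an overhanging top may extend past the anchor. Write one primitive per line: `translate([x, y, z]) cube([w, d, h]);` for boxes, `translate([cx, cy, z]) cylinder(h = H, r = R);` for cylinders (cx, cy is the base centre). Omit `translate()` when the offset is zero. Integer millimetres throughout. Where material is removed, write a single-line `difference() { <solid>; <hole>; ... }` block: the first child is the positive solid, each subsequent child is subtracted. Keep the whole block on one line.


difference() { translate([625, 626, 0]) cylinder(h = 370, r = 185); translate([625, 626, 0]) cylinder(h = 370, r = 81); }


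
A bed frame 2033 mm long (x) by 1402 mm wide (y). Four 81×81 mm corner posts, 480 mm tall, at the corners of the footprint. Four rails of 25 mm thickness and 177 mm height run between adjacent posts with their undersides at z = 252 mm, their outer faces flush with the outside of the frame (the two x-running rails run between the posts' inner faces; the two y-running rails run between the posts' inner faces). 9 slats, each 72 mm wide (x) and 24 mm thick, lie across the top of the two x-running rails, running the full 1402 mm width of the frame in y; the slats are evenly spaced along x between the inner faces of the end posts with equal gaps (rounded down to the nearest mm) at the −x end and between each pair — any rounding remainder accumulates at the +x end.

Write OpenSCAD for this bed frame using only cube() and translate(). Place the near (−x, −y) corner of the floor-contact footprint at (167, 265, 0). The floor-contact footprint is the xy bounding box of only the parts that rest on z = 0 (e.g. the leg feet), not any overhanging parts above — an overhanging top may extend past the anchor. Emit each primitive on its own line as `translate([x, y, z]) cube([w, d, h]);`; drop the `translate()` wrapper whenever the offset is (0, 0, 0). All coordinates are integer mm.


translate([167, 265, 0]) cube([81, 81, 480]);
translate([167, 1586, 0]) cube([81, 81, 480]);
translate([2119, 265, 0]) cube([81, 81, 480]);
translate([2119, 1586, 0]) cube([81, 81, 480]);
translate([248, 265, 252]) cube([1871, 25, 177]);
translate([248, 1642, 252]) cube([1871, 25, 177]);
translate([167, 346, 252]) cube([25, 1240, 177]);
translate([2175, 346, 252]) cube([25, 1240, 177]);
translate([370, 265, 429]) cube([72, 1402, 24]);
translate([564, 265, 429]) cube([72, 1402, 24]);
translate([758, 265, 429]) cube([72, 1402, 24]);
translate([952, 265, 429]) cube([72, 1402, 24]);
translate([1146, 265, 429]) cube([72, 1402, 24]);
translate([1340, 265, 429]) cube([72, 1402, 24]);
translate([1534, 265, 429]) cube([72, 1402, 24]);
translate([1728, 265, 429]) cube([72, 1402, 24]);
translate([1922, 265, 429]) cube([72, 1402, 24]);


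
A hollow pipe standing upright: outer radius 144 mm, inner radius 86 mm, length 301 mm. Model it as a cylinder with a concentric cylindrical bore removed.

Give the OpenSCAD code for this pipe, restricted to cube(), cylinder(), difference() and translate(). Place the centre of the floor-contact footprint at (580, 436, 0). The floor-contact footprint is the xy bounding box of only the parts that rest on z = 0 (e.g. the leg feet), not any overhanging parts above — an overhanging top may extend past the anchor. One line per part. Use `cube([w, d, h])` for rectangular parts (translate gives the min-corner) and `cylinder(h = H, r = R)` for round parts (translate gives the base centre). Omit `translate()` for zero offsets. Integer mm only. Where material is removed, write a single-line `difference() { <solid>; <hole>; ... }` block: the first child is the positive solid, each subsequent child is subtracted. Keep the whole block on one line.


difference() { translate([580, 436, 0]) cylinder(h = 301, r = 144); translate([580, 436, 0]) cylinder(h = 301, r = 86); }


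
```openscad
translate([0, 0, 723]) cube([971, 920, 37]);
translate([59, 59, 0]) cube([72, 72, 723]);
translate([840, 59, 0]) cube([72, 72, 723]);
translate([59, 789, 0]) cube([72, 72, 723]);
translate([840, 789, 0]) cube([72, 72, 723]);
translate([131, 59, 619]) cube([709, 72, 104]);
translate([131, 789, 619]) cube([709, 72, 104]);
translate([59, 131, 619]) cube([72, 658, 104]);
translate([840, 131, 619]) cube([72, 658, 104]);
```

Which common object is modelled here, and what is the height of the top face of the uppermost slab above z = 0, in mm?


A table. The table height is 760 mm.

A 971×920×37 slab sits at z = 723 on four 72 mm square posts — a table. The top surface is at 723 + 37 = 760 mm.


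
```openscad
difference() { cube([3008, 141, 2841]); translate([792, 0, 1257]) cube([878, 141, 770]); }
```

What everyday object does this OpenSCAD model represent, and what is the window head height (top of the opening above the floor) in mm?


A wall with a window opening. The window head height is 2027 mm.

A wall with a rectangular opening subtracted — a window. Sill at z = 1257, opening 770 mm tall, so the head is at 1257 + 770 = 2027 mm.


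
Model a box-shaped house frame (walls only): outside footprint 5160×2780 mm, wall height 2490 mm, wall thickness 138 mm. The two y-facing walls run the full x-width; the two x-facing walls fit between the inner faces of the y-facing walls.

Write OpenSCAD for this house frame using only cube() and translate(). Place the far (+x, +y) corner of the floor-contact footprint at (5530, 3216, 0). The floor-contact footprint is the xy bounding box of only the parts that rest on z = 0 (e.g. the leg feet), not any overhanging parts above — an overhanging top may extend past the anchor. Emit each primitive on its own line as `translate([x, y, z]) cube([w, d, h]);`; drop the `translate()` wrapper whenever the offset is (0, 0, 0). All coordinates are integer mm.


translate([370, 436, 0]) cube([5160, 138, 2490]);
translate([370, 3078, 0]) cube([5160, 138, 2490]);
translate([370, 574, 0]) cube([138, 2504, 2490]);
translate([5392, 574, 0]) cube([138, 2504, 2490]);


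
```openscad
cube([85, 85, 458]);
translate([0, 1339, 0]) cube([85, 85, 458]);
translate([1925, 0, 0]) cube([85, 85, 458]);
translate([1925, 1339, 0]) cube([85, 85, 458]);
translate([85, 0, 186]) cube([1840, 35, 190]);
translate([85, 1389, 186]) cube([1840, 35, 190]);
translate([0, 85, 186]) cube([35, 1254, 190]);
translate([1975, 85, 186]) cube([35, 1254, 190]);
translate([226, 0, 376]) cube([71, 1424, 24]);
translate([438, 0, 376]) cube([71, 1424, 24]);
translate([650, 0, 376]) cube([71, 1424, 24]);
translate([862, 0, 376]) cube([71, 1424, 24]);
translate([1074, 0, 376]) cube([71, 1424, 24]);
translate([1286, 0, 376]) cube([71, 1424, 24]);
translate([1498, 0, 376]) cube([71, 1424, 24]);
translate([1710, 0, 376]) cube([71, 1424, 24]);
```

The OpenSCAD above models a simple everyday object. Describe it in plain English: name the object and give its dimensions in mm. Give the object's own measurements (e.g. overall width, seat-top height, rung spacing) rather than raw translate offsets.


A bed frame 2010 mm long (x) by 1424 mm wide (y). Four 85×85 mm corner posts, 458 mm tall, at the corners of the footprint. Four rails of 35 mm thickness and 190 mm height run between adjacent posts with their undersides at z = 186 mm, their outer faces flush with the outside of the frame (the two x-running rails run between the posts' inner faces; the two y-running rails run between the posts' inner faces). 8 slats, each 71 mm wide (x) and 24 mm thick, lie across the top of the two x-running rails, running the full 1424 mm width of the frame in y; along x they sit between the end posts with a 141 mm gap after the −x posts and between neighbouring slats, leaving 144 mm before the +x posts.


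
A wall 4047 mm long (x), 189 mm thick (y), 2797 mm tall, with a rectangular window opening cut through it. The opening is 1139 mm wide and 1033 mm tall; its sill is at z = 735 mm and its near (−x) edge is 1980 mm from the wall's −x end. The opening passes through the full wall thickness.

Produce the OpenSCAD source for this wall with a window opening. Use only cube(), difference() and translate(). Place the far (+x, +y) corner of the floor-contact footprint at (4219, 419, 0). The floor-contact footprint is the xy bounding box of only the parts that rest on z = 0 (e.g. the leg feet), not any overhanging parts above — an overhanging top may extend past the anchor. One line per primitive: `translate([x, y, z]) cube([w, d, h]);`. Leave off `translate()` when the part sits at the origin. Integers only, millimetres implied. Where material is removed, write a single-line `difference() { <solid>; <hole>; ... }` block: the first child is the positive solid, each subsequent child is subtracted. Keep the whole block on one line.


difference() { translate([172, 230, 0]) cube([4047, 189, 2797]); translate([2152, 230, 735]) cube([1139, 189, 1033]); }


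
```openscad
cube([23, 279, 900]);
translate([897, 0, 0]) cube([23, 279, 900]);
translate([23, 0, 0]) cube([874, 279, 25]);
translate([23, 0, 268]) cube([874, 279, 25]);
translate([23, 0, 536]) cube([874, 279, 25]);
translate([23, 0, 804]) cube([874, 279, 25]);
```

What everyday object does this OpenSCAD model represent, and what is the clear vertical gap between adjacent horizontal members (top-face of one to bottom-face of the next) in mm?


A bookshelf. The clear shelf gap is 243 mm.

Two tall side panels with 4 horizontal boards between them — a bookshelf. The first two shelf undersides are at z = 0 and z = 268; with shelf thickness 25, the clear gap is 268 − 0 − 25 = 243 mm.


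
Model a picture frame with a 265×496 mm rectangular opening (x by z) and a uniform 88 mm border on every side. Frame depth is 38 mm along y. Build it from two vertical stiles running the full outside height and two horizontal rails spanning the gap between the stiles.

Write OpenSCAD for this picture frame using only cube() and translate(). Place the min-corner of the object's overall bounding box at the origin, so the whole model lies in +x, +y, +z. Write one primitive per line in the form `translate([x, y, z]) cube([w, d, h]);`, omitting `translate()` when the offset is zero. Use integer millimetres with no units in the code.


cube([88, 38, 672]);
translate([353, 0, 0]) cube([88, 38, 672]);
translate([88, 0, 0]) cube([265, 38, 88]);
translate([88, 0, 584]) cube([265, 38, 88]);


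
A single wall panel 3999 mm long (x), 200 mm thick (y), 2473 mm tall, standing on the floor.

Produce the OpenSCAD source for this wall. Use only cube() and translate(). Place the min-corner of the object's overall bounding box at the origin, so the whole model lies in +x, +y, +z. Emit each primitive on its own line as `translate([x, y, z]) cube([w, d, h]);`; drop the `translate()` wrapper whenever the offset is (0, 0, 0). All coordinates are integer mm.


cube([3999, 200, 2473]);


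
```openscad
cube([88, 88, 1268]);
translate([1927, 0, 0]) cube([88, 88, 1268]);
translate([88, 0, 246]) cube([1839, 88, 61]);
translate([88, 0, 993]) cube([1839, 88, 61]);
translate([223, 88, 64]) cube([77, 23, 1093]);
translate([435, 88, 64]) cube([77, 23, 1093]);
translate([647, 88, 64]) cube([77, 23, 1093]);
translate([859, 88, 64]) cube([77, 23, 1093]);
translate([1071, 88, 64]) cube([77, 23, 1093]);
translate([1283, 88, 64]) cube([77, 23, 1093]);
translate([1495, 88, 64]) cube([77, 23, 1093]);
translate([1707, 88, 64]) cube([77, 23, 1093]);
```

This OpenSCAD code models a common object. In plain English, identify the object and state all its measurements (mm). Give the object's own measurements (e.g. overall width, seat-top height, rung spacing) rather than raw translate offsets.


A fence section. Two 88×88 mm posts, 1268 mm tall, stand on the floor with a clear span of 1839 mm between their inner faces. Two horizontal rails of 88×61 mm section span the gap between the posts with their undersides at z = 246 mm and z = 993 mm, flush with the posts' −y face. 8 pickets, each 77 mm wide, 23 mm thick and 1093 mm tall, are fixed to the +y face of the rails with their bottoms at z = 64 mm, spaced across the span with a 135 mm gap after the −x post and between neighbouring pickets, with 143 mm left before the +x post.


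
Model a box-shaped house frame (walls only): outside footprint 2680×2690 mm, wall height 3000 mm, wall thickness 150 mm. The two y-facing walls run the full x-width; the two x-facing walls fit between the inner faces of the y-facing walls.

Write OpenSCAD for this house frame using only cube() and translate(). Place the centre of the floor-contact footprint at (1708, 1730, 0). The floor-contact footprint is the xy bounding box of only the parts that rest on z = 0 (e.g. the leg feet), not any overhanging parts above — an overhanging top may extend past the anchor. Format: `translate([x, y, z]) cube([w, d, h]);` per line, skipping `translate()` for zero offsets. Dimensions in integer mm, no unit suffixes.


translate([368, 385, 0]) cube([2680, 150, 3000]);
translate([368, 2925, 0]) cube([2680, 150, 3000]);
translate([368, 535, 0]) cube([150, 2390, 3000]);
translate([2898, 535, 0]) cube([150, 2390, 3000]);


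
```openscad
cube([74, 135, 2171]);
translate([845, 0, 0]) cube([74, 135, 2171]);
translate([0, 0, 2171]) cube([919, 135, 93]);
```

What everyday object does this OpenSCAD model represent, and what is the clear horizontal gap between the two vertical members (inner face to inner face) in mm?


A door frame. The clear opening width is 771 mm.

Two 2171 mm tall posts with a header on top — a door frame. The left jamb is 74 mm wide at x = 0; the right jamb starts at x = 845. The clear opening is 845 − 74 = 771 mm.


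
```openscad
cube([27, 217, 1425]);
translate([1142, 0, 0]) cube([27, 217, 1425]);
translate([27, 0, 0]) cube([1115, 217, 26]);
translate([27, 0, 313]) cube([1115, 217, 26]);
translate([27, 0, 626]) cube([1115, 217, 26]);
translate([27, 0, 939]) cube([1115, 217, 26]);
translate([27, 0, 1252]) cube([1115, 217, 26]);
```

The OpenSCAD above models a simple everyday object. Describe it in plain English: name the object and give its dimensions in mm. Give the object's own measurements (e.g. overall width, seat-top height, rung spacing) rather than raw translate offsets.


An open bookshelf. Two side panels, each 27 mm thick, 217 mm deep and 1425 mm tall, stand 1169 mm apart (outside-to-outside). Between them sit 5 shelves, each 26 mm thick and 217 mm deep, spanning the full gap between the sides. The bottom shelf rests on the floor (its underside at z = 0) and the clear gap between one shelf's top and the next shelf's underside is 287 mm.


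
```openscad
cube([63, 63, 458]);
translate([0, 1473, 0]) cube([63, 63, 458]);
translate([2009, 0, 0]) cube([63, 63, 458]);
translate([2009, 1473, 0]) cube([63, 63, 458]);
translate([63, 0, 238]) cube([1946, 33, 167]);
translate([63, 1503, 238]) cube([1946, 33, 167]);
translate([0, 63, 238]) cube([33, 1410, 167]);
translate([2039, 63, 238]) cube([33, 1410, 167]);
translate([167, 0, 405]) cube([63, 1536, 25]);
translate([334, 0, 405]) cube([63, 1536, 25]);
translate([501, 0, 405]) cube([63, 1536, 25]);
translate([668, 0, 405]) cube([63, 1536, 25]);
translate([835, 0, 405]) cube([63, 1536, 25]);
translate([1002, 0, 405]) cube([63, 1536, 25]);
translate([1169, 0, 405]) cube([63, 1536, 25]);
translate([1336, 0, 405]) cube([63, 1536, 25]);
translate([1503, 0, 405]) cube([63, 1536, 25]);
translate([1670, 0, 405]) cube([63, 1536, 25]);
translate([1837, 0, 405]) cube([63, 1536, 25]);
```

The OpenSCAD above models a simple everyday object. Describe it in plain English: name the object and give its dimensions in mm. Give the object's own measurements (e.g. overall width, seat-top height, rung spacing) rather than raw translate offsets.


A bed frame 2072 mm long (x) by 1536 mm wide (y). Four 63×63 mm corner posts, 458 mm tall, at the corners of the footprint. Four rails of 33 mm thickness and 167 mm height run between adjacent posts with their undersides at z = 238 mm, their outer faces flush with the outside of the frame (the two x-running rails run between the posts' inner faces; the two y-running rails run between the posts' inner faces). 11 slats, each 63 mm wide (x) and 25 mm thick, lie across the top of the two x-running rails, running the full 1536 mm width of the frame in y; along x they sit between the end posts with a 104 mm gap after the −x posts and between neighbouring slats, leaving 109 mm before the +x posts.


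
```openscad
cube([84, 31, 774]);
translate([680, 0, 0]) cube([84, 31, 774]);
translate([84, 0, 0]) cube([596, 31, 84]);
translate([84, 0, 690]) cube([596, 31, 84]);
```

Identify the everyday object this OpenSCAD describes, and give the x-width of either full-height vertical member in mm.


A picture frame. The border width is 84 mm.

Four thin pieces enclosing a rectangular opening — a picture frame. The two full-height stiles are 774 mm tall; the top rail sits at z = 690 and is 84 mm tall, so the border above the opening is 774 − 690 = 84 mm, matching the stile x-width.


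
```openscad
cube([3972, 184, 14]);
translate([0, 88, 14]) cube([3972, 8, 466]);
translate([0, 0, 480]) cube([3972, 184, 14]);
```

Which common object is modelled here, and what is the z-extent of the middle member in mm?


An I-beam. The web height is 466 mm.

Two wide flanges with a thin centred web — an I-beam. Overall 494 mm minus two 14 mm flanges gives a web of 494 − 2·14 = 466 mm.


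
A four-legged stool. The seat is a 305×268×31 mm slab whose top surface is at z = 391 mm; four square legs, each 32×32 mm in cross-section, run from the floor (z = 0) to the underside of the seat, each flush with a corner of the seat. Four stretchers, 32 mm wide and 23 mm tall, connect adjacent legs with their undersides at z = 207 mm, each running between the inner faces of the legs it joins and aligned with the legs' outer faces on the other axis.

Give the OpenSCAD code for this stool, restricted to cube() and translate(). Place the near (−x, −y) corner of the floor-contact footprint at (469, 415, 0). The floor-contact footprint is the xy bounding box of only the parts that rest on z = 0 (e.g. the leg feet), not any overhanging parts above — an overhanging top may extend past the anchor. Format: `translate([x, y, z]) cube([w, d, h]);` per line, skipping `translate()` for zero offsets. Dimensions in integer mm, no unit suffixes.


translate([469, 415, 360]) cube([305, 268, 31]);
translate([469, 415, 0]) cube([32, 32, 360]);
translate([742, 415, 0]) cube([32, 32, 360]);
translate([469, 651, 0]) cube([32, 32, 360]);
translate([742, 651, 0]) cube([32, 32, 360]);
translate([501, 415, 207]) cube([241, 32, 23]);
translate([501, 651, 207]) cube([241, 32, 23]);
translate([469, 447, 207]) cube([32, 204, 23]);
translate([742, 447, 207]) cube([32, 204, 23]);


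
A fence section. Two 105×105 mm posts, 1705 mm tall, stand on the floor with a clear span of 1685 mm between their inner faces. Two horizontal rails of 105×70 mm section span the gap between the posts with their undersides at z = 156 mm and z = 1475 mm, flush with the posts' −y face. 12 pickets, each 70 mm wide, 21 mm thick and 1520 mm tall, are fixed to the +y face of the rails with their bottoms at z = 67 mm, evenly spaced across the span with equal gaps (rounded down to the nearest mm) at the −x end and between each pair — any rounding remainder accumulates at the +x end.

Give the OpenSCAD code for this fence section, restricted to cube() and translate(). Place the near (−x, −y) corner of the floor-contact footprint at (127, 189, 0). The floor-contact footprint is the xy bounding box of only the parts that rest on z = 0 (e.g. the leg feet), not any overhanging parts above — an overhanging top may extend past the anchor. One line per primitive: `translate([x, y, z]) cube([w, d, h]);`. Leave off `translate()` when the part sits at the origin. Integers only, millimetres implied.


translate([127, 189, 0]) cube([105, 105, 1705]);
translate([1917, 189, 0]) cube([105, 105, 1705]);
translate([232, 189, 156]) cube([1685, 105, 70]);
translate([232, 189, 1475]) cube([1685, 105, 70]);
translate([297, 294, 67]) cube([70, 21, 1520]);
translate([432, 294, 67]) cube([70, 21, 1520]);
translate([567, 294, 67]) cube([70, 21, 1520]);
translate([702, 294, 67]) cube([70, 21, 1520]);
translate([837, 294, 67]) cube([70, 21, 1520]);
translate([972, 294, 67]) cube([70, 21, 1520]);
translate([1107, 294, 67]) cube([70, 21, 1520]);
translate([1242, 294, 67]) cube([70, 21, 1520]);
translate([1377, 294, 67]) cube([70, 21, 1520]);
translate([1512, 294, 67]) cube([70, 21, 1520]);
translate([1647, 294, 67]) cube([70, 21, 1520]);
translate([1782, 294, 67]) cube([70, 21, 1520]);


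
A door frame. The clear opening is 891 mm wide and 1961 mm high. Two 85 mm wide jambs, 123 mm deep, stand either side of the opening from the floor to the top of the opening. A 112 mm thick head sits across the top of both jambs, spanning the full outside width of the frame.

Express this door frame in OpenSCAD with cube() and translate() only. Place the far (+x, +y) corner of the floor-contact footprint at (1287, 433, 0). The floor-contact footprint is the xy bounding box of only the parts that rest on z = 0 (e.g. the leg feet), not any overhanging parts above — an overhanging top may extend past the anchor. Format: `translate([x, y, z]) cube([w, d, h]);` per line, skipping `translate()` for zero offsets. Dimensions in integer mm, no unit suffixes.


translate([226, 310, 0]) cube([85, 123, 1961]);
translate([1202, 310, 0]) cube([85, 123, 1961]);
translate([226, 310, 1961]) cube([1061, 123, 112]);


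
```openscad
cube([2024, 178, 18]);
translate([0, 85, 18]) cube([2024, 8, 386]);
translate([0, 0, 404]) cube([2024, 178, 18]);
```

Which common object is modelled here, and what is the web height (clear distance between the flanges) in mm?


An I-beam. The web height is 386 mm.

Two wide flanges with a thin centred web — an I-beam. Overall 422 mm minus two 18 mm flanges gives a web of 422 − 2·18 = 386 mm.


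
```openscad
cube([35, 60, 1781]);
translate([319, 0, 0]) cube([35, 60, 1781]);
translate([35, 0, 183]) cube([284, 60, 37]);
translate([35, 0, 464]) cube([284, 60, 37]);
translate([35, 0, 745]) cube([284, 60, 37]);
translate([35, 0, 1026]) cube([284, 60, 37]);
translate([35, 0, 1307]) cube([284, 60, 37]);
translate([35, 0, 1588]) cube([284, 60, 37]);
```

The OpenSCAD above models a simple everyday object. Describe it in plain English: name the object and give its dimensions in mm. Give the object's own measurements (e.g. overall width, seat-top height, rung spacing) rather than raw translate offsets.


A straight ladder. Two 35×60 mm vertical rails, 1781 mm tall, stand 354 mm apart (outside-to-outside) with their front faces coplanar on the −y side. 6 rungs, each 60 mm deep and 37 mm tall, span between the inner faces of the rails, front faces flush with the rails. The lowest rung's underside is at z = 183 mm and rungs are spaced 281 mm apart (underside to underside).


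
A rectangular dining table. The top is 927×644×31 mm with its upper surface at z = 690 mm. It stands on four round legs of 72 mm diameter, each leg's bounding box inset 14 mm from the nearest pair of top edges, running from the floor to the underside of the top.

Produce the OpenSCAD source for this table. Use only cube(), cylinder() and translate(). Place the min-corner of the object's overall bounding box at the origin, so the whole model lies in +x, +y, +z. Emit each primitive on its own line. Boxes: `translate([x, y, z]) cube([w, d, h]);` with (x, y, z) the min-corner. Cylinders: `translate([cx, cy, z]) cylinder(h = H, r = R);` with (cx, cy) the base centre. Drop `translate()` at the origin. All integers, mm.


// leg_h = 690 - 31 = 659
translate([0, 0, 659]) cube([927, 644, 31]);
translate([50, 50, 0]) cylinder(h = 659, r = 36);
translate([877, 50, 0]) cylinder(h = 659, r = 36);
translate([50, 594, 0]) cylinder(h = 659, r = 36);
translate([877, 594, 0]) cylinder(h = 659, r = 36);


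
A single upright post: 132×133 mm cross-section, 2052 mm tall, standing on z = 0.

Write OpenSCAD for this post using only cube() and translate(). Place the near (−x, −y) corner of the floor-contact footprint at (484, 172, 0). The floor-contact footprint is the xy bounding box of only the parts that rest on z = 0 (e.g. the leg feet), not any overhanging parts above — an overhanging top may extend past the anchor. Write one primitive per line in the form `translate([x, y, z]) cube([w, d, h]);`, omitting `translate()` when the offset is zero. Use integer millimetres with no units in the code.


translate([484, 172, 0]) cube([132, 133, 2052]);


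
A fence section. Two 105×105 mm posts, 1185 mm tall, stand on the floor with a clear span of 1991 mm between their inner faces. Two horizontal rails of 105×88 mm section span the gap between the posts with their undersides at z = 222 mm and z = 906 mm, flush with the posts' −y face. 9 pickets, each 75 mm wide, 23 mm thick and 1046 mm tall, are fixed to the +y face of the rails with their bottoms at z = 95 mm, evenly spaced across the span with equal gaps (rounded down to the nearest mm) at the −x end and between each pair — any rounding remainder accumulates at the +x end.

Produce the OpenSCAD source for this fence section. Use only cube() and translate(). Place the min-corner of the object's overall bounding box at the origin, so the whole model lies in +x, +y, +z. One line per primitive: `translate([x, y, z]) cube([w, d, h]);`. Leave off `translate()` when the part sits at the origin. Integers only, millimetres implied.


cube([105, 105, 1185]);
translate([2096, 0, 0]) cube([105, 105, 1185]);
translate([105, 0, 222]) cube([1991, 105, 88]);
translate([105, 0, 906]) cube([1991, 105, 88]);
translate([236, 105, 95]) cube([75, 23, 1046]);
translate([442, 105, 95]) cube([75, 23, 1046]);
translate([648, 105, 95]) cube([75, 23, 1046]);
translate([854, 105, 95]) cube([75, 23, 1046]);
translate([1060, 105, 95]) cube([75, 23, 1046]);
translate([1266, 105, 95]) cube([75, 23, 1046]);
translate([1472, 105, 95]) cube([75, 23, 1046]);
translate([1678, 105, 95]) cube([75, 23, 1046]);
translate([1884, 105, 95]) cube([75, 23, 1046]);


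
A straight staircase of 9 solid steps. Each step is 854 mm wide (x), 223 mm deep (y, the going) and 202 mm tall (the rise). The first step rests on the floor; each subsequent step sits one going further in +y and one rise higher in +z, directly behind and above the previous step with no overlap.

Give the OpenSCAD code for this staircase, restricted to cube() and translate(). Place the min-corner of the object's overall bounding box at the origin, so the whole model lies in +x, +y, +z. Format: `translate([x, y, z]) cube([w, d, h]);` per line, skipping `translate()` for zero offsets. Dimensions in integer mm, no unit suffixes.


cube([854, 223, 202]);
translate([0, 223, 202]) cube([854, 223, 202]);
translate([0, 446, 404]) cube([854, 223, 202]);
translate([0, 669, 606]) cube([854, 223, 202]);
translate([0, 892, 808]) cube([854, 223, 202]);
translate([0, 1115, 1010]) cube([854, 223, 202]);
translate([0, 1338, 1212]) cube([854, 223, 202]);
translate([0, 1561, 1414]) cube([854, 223, 202]);
translate([0, 1784, 1616]) cube([854, 223, 202]);


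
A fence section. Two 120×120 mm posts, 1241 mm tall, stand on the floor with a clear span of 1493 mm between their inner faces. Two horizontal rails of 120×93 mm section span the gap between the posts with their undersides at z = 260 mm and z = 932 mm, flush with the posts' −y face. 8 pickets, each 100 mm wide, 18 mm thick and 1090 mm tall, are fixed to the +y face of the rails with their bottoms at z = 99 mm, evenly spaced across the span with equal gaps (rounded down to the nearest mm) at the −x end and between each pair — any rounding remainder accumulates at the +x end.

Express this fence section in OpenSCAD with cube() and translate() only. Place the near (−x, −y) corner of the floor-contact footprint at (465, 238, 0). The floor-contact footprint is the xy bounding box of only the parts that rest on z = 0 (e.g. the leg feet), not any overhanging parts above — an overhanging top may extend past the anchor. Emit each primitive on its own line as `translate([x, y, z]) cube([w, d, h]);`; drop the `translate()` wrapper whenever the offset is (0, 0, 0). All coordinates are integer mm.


translate([465, 238, 0]) cube([120, 120, 1241]);
translate([2078, 238, 0]) cube([120, 120, 1241]);
translate([585, 238, 260]) cube([1493, 120, 93]);
translate([585, 238, 932]) cube([1493, 120, 93]);
translate([662, 358, 99]) cube([100, 18, 1090]);
translate([839, 358, 99]) cube([100, 18, 1090]);
translate([1016, 358, 99]) cube([100, 18, 1090]);
translate([1193, 358, 99]) cube([100, 18, 1090]);
translate([1370, 358, 99]) cube([100, 18, 1090]);
translate([1547, 358, 99]) cube([100, 18, 1090]);
translate([1724, 358, 99]) cube([100, 18, 1090]);
translate([1901, 358, 99]) cube([100, 18, 1090]);


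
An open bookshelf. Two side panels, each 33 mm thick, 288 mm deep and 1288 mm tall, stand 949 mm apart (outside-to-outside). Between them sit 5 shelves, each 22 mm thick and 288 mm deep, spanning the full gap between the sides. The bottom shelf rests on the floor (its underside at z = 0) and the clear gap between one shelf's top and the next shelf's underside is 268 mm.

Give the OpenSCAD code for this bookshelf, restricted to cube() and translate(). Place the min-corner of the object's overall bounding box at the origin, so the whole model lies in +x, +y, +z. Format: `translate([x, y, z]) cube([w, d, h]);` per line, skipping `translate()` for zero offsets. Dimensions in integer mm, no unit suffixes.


cube([33, 288, 1288]);
translate([916, 0, 0]) cube([33, 288, 1288]);
translate([33, 0, 0]) cube([883, 288, 22]);
translate([33, 0, 290]) cube([883, 288, 22]);
translate([33, 0, 580]) cube([883, 288, 22]);
translate([33, 0, 870]) cube([883, 288, 22]);
translate([33, 0, 1160]) cube([883, 288, 22]);


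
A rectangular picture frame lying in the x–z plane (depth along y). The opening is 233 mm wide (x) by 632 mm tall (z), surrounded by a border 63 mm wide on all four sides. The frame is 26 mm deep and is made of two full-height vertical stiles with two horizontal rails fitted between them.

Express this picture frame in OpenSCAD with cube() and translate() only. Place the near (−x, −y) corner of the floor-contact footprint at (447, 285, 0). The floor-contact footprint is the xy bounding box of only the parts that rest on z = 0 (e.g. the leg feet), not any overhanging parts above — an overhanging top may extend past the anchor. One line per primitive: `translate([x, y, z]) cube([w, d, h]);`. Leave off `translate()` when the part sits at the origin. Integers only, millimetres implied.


translate([447, 285, 0]) cube([63, 26, 758]);
translate([743, 285, 0]) cube([63, 26, 758]);
translate([510, 285, 0]) cube([233, 26, 63]);
translate([510, 285, 695]) cube([233, 26, 63]);


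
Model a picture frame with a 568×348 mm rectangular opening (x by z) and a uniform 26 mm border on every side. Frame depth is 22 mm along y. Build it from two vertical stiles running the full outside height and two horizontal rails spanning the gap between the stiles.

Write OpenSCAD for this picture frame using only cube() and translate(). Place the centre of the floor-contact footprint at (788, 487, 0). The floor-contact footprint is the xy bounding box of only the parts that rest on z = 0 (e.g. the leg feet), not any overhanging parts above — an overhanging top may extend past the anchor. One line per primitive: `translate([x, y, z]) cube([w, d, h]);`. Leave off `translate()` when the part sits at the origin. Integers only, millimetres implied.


translate([478, 476, 0]) cube([26, 22, 400]);
translate([1072, 476, 0]) cube([26, 22, 400]);
translate([504, 476, 0]) cube([568, 22, 26]);
translate([504, 476, 374]) cube([568, 22, 26]);


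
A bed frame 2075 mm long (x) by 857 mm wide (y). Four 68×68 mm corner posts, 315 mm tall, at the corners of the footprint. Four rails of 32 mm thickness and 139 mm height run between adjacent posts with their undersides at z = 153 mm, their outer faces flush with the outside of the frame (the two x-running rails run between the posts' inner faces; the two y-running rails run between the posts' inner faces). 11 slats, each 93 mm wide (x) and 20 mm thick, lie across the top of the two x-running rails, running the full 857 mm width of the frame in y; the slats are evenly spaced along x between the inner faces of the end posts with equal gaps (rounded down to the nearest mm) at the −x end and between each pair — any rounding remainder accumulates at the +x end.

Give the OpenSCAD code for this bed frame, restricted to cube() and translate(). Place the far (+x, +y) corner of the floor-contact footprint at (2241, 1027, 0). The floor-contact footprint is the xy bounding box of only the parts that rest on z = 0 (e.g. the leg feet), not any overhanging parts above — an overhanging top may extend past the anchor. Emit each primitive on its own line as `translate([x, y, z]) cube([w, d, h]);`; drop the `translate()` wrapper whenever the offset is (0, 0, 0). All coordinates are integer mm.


// slat z = rail_z + rail_h = 153 + 139 = 292
// slat gap = ⌊(1939 − 11·93) / 12⌋ = 76
translate([166, 170, 0]) cube([68, 68, 315]);
translate([166, 959, 0]) cube([68, 68, 315]);
translate([2173, 170, 0]) cube([68, 68, 315]);
translate([2173, 959, 0]) cube([68, 68, 315]);
translate([234, 170, 153]) cube([1939, 32, 139]);
translate([234, 995, 153]) cube([1939, 32, 139]);
translate([166, 238, 153]) cube([32, 721, 139]);
translate([2209, 238, 153]) cube([32, 721, 139]);
translate([310, 170, 292]) cube([93, 857, 20]);
translate([479, 170, 292]) cube([93, 857, 20]);
translate([648, 170, 292]) cube([93, 857, 20]);
translate([817, 170, 292]) cube([93, 857, 20]);
translate([986, 170, 292]) cube([93, 857, 20]);
translate([1155, 170, 292]) cube([93, 857, 20]);
translate([1324, 170, 292]) cube([93, 857, 20]);
translate([1493, 170, 292]) cube([93, 857, 20]);
translate([1662, 170, 292]) cube([93, 857, 20]);
translate([1831, 170, 292]) cube([93, 857, 20]);
translate([2000, 170, 292]) cube([93, 857, 20]);


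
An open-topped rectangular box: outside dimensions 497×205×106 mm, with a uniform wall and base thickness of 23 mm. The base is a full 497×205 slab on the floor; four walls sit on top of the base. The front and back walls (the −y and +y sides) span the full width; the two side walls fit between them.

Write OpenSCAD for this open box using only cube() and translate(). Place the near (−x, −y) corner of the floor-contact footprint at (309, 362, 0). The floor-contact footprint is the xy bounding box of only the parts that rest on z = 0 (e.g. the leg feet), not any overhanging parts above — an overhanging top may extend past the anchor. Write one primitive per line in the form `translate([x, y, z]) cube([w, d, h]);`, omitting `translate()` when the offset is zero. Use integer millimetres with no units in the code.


translate([309, 362, 0]) cube([497, 205, 23]);
translate([309, 362, 23]) cube([497, 23, 83]);
translate([309, 544, 23]) cube([497, 23, 83]);
translate([309, 385, 23]) cube([23, 159, 83]);
translate([783, 385, 23]) cube([23, 159, 83]);
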